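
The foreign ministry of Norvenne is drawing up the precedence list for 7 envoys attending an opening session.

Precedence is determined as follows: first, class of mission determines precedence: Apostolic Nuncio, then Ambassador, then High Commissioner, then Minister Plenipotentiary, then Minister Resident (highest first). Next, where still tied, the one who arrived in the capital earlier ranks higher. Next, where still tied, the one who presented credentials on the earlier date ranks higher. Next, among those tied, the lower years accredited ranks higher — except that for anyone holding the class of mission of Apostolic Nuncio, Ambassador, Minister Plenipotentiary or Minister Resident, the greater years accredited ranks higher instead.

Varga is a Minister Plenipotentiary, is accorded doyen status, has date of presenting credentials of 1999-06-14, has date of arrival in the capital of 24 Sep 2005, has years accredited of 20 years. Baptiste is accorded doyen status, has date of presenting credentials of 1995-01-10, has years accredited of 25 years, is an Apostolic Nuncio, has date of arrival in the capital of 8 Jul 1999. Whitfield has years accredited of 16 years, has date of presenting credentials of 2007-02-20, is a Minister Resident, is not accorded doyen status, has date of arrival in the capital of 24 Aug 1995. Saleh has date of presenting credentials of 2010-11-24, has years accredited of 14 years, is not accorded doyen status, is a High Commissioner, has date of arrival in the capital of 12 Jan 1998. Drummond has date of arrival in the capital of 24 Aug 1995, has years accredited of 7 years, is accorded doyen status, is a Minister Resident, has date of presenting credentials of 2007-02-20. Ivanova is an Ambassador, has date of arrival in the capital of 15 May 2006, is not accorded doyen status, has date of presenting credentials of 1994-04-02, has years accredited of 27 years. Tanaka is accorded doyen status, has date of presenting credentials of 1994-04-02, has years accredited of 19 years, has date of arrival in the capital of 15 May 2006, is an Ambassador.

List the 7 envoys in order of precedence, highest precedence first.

By class of mission: Baptiste (Apostolic Nuncio); then Ivanova and Tanaka (Ambassador); then Saleh (High Commissioner); then Varga (Minister Plenipotentiary); then Whitfield and Drummond (Minister Resident).
Ivanova and Tanaka both have date of arrival in the capital 15 May 2006, so the next rule applies.
Ivanova and Tanaka both have date of presenting credentials 1994-04-02, so the next rule applies.
Among Ivanova and Tanaka, by years accredited (higher first) (reversed rule for this group): Ivanova (27 years) before Tanaka (19 years).
Whitfield and Drummond both have date of arrival in the capital 24 Aug 1995, so the next rule applies.
Whitfield and Drummond both have date of presenting credentials 2007-02-20, so the next rule applies.
Among Whitfield and Drummond, by years accredited (higher first) (reversed rule for this group): Whitfield (16 years) before Drummond (7 years).
Full order: Baptiste, Ivanova, Tanaka, Saleh, Varga, Whitfield, Drummond.

Baptiste, Ivanova, Tanaka, Saleh, Varga, Whitfield, Drummond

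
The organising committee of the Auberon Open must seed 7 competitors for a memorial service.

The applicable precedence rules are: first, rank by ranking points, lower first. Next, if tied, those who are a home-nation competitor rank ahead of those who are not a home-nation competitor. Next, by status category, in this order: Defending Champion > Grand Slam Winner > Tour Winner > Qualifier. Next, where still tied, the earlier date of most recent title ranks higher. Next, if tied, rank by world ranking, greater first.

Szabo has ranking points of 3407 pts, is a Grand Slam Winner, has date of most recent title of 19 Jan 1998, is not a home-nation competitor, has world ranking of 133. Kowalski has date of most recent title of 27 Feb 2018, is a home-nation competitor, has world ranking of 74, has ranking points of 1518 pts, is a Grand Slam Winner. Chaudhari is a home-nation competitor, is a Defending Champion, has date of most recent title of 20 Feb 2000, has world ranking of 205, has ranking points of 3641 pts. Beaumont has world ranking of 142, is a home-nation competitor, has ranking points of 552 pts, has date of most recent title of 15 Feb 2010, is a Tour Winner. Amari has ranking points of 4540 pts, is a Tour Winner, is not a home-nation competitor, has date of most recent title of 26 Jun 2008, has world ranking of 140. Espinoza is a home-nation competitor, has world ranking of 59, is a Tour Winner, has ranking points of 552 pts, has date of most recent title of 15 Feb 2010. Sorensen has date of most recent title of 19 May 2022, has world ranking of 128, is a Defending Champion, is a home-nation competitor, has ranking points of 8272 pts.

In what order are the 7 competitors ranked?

By ranking points (lower first): Beaumont and Espinoza (both 552 pts); then Kowalski (1518 pts); then Szabo (3407 pts); then Chaudhari (3641 pts); then Amari (4540 pts); then Sorensen (8272 pts).
Beaumont and Espinoza are each a home-nation competitor, so the next rule applies.
Beaumont and Espinoza are each Tour Winner, so the next rule applies.
Beaumont and Espinoza both have date of most recent title 15 Feb 2010, so the next rule applies.
Among Beaumont and Espinoza, by world ranking (higher first): Beaumont (142) before Espinoza (59).
Full order: Beaumont, Espinoza, Kowalski, Szabo, Chaudhari, Amari, Sorensen.

Beaumont, Espinoza, Kowalski, Szabo, Chaudhari, Amari, Sorensen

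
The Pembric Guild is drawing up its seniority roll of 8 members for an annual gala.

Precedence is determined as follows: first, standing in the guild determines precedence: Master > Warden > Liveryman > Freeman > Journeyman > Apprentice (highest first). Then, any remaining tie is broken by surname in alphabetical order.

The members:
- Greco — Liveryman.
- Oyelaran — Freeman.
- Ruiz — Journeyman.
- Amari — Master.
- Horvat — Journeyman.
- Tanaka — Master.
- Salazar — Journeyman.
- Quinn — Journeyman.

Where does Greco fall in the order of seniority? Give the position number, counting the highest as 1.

By standing in the guild: Amari and Tanaka (Master); then Greco (Liveryman); then Oyelaran (Freeman); then Horvat, Quinn, Ruiz and Salazar (Journeyman).
Among Amari and Tanaka, alphabetically by surname: Amari before Tanaka.
Among Horvat, Quinn, Ruiz and Salazar, alphabetically by surname: Horvat before Quinn before Ruiz before Salazar.
Order: Amari, Tanaka, Greco, Oyelaran, Horvat, Quinn, Ruiz, Salazar. So position 3.

3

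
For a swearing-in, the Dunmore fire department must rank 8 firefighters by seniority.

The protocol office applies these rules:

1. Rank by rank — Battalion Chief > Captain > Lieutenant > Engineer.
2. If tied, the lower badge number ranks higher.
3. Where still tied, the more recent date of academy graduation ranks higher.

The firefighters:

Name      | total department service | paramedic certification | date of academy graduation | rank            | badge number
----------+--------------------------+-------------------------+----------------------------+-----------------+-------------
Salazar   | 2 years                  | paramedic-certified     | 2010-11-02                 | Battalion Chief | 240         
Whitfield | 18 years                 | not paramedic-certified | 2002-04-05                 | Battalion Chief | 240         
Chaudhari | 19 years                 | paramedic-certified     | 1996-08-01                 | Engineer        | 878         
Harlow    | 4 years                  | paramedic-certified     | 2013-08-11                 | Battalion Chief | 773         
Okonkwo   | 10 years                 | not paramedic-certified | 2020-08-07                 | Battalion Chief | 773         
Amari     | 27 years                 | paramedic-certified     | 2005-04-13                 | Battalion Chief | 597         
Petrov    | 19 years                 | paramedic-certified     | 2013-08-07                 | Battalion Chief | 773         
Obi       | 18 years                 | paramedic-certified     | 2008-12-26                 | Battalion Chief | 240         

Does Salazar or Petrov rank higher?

Salazar

By rank: Salazar, Obi, Whitfield, Amari, Okonkwo, Harlow and Petrov (Battalion Chief); then Chaudhari (Engineer).
Among Salazar, Obi, Whitfield, Amari, Okonkwo, Harlow and Petrov, by badge number (lower first): Salazar, Obi and Whitfield (240) before Amari (597) before Okonkwo, Harlow and Petrov (773).
Among Salazar, Obi and Whitfield, by date of academy graduation (later first): Salazar (2010-11-02) before Obi (2008-12-26) before Whitfield (2002-04-05).
Among Okonkwo, Harlow and Petrov, by date of academy graduation (later first): Okonkwo (2020-08-07) before Harlow (2013-08-11) before Petrov (2013-08-07).
So Salazar takes precedence.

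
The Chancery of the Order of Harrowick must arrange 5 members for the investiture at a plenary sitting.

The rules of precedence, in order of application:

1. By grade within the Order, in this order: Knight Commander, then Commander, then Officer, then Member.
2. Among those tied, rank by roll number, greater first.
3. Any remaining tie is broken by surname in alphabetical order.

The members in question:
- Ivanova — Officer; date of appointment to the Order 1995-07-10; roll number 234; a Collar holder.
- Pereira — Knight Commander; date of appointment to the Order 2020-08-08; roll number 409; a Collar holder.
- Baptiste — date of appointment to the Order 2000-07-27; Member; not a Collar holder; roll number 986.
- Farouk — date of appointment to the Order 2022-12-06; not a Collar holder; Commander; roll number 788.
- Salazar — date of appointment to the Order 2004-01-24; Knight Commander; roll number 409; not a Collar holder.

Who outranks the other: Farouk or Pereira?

By grade within the Order: Pereira and Salazar (Knight Commander); then Farouk (Commander); then Ivanova (Officer); then Baptiste (Member).
Pereira and Salazar both have roll number 409, so the next rule applies.
Among Pereira and Salazar, alphabetically by surname: Pereira before Salazar.
So Pereira takes precedence.

Pereira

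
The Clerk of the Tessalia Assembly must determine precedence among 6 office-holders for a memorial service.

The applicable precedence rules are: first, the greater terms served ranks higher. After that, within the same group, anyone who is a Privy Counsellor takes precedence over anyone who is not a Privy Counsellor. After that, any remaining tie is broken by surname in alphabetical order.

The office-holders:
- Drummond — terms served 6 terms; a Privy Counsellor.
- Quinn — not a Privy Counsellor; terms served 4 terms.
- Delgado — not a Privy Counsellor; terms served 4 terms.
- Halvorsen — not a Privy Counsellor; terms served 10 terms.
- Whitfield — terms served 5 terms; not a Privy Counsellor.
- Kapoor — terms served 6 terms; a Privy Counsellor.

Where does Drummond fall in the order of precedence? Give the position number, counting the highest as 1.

By terms served (higher first): Halvorsen (10 terms); then Drummond and Kapoor (both 6 terms); then Whitfield (5 terms); then Delgado and Quinn (both 4 terms).
Drummond and Kapoor are each a Privy Counsellor, so the next rule applies.
Among Drummond and Kapoor, alphabetically by surname: Drummond before Kapoor.
Delgado and Quinn are each not a Privy Counsellor, so the next rule applies.
Among Delgado and Quinn, alphabetically by surname: Delgado before Quinn.
Order: Halvorsen, Drummond, Kapoor, Whitfield, Delgado, Quinn. So position 2.

2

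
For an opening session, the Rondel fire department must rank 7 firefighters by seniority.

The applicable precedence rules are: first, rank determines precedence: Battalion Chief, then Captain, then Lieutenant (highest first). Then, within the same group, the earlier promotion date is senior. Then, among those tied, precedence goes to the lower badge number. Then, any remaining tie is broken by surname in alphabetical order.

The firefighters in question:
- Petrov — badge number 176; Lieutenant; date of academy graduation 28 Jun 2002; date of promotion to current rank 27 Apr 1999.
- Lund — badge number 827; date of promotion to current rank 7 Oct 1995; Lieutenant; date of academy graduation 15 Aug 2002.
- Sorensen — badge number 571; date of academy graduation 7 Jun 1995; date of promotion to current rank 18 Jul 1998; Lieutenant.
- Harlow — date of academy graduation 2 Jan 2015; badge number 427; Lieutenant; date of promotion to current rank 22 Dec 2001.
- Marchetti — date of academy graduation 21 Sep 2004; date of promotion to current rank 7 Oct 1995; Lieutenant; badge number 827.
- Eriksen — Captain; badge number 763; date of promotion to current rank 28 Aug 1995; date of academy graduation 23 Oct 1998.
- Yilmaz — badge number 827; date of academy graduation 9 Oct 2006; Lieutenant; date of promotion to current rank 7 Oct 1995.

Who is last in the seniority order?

Harlow

By rank: Eriksen (Captain); then Lund, Marchetti, Yilmaz, Sorensen, Petrov and Harlow (Lieutenant).
Among Lund, Marchetti, Yilmaz, Sorensen, Petrov and Harlow, by date of promotion to current rank (earlier first): Lund, Marchetti and Yilmaz (7 Oct 1995) before Sorensen (18 Jul 1998) before Petrov (27 Apr 1999) before Harlow (22 Dec 2001).
Lund, Marchetti and Yilmaz all have badge number 827, so the next rule applies.
Among Lund, Marchetti and Yilmaz, alphabetically by surname: Lund before Marchetti before Yilmaz.
Order: Eriksen, Lund, Marchetti, Yilmaz, Sorensen, Petrov, Harlow.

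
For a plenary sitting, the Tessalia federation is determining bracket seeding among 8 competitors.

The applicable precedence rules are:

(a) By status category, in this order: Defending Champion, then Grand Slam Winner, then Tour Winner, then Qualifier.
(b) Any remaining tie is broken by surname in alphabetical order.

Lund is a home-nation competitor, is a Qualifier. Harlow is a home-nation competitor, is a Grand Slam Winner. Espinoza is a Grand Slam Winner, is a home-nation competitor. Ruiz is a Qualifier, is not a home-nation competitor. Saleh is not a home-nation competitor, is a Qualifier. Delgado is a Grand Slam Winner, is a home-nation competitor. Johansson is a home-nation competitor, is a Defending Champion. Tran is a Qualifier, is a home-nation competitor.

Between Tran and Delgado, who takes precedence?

Delgado

By status category: Johansson (Defending Champion); then Delgado, Espinoza and Harlow (Grand Slam Winner); then Lund, Ruiz, Saleh and Tran (Qualifier).
Among Delgado, Espinoza and Harlow, alphabetically by surname: Delgado before Espinoza before Harlow.
Among Lund, Ruiz, Saleh and Tran, alphabetically by surname: Lund before Ruiz before Saleh before Tran.
So Delgado takes precedence.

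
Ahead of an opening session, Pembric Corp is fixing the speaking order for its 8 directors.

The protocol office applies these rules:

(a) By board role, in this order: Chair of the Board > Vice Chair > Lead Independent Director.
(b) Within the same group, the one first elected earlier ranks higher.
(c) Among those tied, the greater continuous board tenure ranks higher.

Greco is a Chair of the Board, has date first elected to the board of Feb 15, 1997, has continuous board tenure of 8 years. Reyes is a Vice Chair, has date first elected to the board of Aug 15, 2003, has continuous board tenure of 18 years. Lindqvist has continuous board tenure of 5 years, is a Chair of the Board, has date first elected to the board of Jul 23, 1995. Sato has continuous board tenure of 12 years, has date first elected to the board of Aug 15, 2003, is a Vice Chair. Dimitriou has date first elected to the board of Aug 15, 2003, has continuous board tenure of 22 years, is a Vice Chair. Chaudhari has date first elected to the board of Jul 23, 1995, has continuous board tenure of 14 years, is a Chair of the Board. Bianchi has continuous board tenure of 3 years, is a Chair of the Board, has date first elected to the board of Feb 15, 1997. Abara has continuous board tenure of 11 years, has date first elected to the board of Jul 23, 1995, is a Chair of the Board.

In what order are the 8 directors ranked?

By board role: Chaudhari, Abara, Lindqvist, Greco and Bianchi (Chair of the Board); then Dimitriou, Reyes and Sato (Vice Chair).
Among Chaudhari, Abara, Lindqvist, Greco and Bianchi, by date first elected to the board (earlier first): Chaudhari, Abara and Lindqvist (Jul 23, 1995) before Greco and Bianchi (Feb 15, 1997).
Among Chaudhari, Abara and Lindqvist, by continuous board tenure (higher first): Chaudhari (14 years) before Abara (11 years) before Lindqvist (5 years).
Among Greco and Bianchi, by continuous board tenure (higher first): Greco (8 years) before Bianchi (3 years).
Dimitriou, Reyes and Sato all have date first elected to the board Aug 15, 2003, so the next rule applies.
Among Dimitriou, Reyes and Sato, by continuous board tenure (higher first): Dimitriou (22 years) before Reyes (18 years) before Sato (12 years).
Full order: Chaudhari, Abara, Lindqvist, Greco, Bianchi, Dimitriou, Reyes, Sato.

Chaudhari, Abara, Lindqvist, Greco, Bianchi, Dimitriou, Reyes, Sato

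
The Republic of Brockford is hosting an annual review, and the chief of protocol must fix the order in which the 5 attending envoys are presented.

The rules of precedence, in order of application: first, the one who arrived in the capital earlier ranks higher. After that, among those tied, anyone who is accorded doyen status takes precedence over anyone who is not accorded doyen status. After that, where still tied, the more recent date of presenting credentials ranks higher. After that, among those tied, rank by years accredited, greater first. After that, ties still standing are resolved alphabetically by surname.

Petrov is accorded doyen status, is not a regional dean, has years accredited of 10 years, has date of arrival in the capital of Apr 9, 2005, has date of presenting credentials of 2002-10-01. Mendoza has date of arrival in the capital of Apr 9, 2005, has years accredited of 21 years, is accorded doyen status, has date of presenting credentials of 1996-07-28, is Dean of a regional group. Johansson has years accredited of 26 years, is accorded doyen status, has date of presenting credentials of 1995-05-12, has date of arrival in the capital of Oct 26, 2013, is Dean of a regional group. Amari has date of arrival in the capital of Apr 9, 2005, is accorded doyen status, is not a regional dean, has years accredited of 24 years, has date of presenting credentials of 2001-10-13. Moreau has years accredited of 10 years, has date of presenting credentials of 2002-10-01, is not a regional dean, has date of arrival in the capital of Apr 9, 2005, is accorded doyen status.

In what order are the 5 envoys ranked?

Moreau, Petrov, Amari, Mendoza, Johansson

By date of arrival in the capital (earlier first): Moreau, Petrov, Amari and Mendoza (each Apr 9, 2005); then Johansson (Oct 26, 2013).
Moreau, Petrov, Amari and Mendoza are each accorded doyen status, so the next rule applies.
Among Moreau, Petrov, Amari and Mendoza, by date of presenting credentials (later first): Moreau and Petrov (2002-10-01) before Amari (2001-10-13) before Mendoza (1996-07-28).
Moreau and Petrov both have years accredited 10 years, so the next rule applies.
Among Moreau and Petrov, alphabetically by surname: Moreau before Petrov.
Full order: Moreau, Petrov, Amari, Mendoza, Johansson.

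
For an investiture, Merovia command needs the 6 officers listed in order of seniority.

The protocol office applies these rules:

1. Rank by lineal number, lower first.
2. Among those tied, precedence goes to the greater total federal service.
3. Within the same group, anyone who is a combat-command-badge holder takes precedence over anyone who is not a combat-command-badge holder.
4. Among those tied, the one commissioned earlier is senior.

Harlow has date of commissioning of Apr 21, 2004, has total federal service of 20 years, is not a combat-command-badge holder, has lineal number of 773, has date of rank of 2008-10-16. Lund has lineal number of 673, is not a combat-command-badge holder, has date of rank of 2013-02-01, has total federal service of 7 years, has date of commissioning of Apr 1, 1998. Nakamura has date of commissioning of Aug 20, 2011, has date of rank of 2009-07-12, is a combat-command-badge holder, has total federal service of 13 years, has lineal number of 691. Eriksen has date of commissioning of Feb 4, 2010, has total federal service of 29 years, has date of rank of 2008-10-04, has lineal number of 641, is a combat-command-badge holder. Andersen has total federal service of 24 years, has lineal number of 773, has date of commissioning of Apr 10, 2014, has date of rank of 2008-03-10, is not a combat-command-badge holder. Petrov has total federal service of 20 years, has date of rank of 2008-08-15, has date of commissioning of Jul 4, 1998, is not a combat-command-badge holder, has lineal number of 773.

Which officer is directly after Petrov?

By lineal number (lower first): Eriksen (641); then Lund (673); then Nakamura (691); then Andersen, Petrov and Harlow (each 773).
Among Andersen, Petrov and Harlow, by total federal service (higher first): Andersen (24 years) before Petrov and Harlow (20 years).
Petrov and Harlow are each not a combat-command-badge holder, so the next rule applies.
Among Petrov and Harlow, by date of commissioning (earlier first): Petrov (Jul 4, 1998) before Harlow (Apr 21, 2004).
Order: Eriksen, Lund, Nakamura, Andersen, Petrov, Harlow.

Harlow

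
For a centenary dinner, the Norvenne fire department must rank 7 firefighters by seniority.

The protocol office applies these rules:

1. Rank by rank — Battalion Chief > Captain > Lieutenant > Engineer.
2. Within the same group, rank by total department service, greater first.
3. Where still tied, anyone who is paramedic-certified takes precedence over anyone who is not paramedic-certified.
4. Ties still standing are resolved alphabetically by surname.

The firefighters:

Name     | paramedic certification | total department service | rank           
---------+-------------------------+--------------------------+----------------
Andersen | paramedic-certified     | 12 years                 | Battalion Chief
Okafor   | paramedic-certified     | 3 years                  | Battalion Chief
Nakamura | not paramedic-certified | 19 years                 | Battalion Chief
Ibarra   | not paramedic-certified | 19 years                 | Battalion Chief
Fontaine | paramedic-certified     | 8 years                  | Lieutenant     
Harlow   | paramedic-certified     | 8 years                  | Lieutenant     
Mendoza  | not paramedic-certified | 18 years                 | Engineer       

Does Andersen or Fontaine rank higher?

By rank: Ibarra, Nakamura, Andersen and Okafor (Battalion Chief); then Fontaine and Harlow (Lieutenant); then Mendoza (Engineer).
Among Ibarra, Nakamura, Andersen and Okafor, by total department service (higher first): Ibarra and Nakamura (19 years) before Andersen (12 years) before Okafor (3 years).
Ibarra and Nakamura are each not paramedic-certified, so the next rule applies.
Among Ibarra and Nakamura, alphabetically by surname: Ibarra before Nakamura.
Fontaine and Harlow both have total department service 8 years, so the next rule applies.
Fontaine and Harlow are each paramedic-certified, so the next rule applies.
Among Fontaine and Harlow, alphabetically by surname: Fontaine before Harlow.
So Andersen takes precedence.

Andersen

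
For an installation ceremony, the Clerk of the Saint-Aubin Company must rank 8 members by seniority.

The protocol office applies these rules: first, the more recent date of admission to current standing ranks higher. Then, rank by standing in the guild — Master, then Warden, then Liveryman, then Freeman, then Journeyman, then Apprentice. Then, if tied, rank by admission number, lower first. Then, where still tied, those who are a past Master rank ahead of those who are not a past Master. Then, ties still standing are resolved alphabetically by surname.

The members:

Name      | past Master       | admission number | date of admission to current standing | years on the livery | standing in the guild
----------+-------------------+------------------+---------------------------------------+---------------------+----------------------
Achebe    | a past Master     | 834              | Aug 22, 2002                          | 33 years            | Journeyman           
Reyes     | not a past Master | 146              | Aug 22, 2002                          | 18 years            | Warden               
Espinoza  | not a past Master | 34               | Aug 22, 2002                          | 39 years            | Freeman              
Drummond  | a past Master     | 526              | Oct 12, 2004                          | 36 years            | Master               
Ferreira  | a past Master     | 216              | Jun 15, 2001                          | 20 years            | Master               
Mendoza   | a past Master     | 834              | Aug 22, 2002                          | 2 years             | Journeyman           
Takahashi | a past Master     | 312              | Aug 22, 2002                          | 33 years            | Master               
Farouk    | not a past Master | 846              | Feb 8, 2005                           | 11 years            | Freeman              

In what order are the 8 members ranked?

Farouk, Drummond, Takahashi, Reyes, Espinoza, Achebe, Mendoza, Ferreira

By date of admission to current standing (later first): Farouk (Feb 8, 2005); then Drummond (Oct 12, 2004); then Takahashi, Reyes, Espinoza, Achebe and Mendoza (each Aug 22, 2002); then Ferreira (Jun 15, 2001).
Among Takahashi, Reyes, Espinoza, Achebe and Mendoza, by standing in the guild: Takahashi (Master) before Reyes (Warden) before Espinoza (Freeman) before Achebe and Mendoza (Journeyman).
Achebe and Mendoza both have admission number 834, so the next rule applies.
Achebe and Mendoza are each a past Master, so the next rule applies.
Among Achebe and Mendoza, alphabetically by surname: Achebe before Mendoza.
Full order: Farouk, Drummond, Takahashi, Reyes, Espinoza, Achebe, Mendoza, Ferreira.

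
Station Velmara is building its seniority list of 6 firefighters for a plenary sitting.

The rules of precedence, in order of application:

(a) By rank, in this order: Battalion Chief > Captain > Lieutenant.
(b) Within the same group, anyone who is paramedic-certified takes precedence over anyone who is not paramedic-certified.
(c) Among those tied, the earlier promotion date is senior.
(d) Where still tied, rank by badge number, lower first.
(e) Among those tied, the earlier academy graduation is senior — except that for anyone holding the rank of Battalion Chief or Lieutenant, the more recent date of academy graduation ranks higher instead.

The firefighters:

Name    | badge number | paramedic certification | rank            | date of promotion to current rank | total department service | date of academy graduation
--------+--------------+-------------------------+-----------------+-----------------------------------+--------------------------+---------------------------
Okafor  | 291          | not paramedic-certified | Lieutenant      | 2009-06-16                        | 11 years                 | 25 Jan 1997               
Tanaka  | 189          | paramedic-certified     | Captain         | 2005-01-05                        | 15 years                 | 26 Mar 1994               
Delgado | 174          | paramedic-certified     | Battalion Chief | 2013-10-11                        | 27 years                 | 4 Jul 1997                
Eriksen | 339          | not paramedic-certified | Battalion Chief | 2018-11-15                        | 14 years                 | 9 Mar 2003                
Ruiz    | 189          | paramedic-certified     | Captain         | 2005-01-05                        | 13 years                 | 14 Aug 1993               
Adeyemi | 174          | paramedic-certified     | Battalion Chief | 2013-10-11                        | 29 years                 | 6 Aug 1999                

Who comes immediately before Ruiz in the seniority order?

By rank: Adeyemi, Delgado and Eriksen (Battalion Chief); then Ruiz and Tanaka (Captain); then Okafor (Lieutenant).
Among Adeyemi, Delgado and Eriksen, paramedic-certified before not paramedic-certified: Adeyemi and Delgado (paramedic-certified) before Eriksen (not paramedic-certified).
Adeyemi and Delgado both have date of promotion to current rank 2013-10-11, so the next rule applies.
Adeyemi and Delgado both have badge number 174, so the next rule applies.
Among Adeyemi and Delgado, by date of academy graduation (later first) (reversed rule for this group): Adeyemi (6 Aug 1999) before Delgado (4 Jul 1997).
Ruiz and Tanaka are each paramedic-certified, so the next rule applies.
Ruiz and Tanaka both have date of promotion to current rank 2005-01-05, so the next rule applies.
Ruiz and Tanaka both have badge number 189, so the next rule applies.
Among Ruiz and Tanaka, by date of academy graduation (earlier first): Ruiz (14 Aug 1993) before Tanaka (26 Mar 1994).
Order: Adeyemi, Delgado, Eriksen, Ruiz, Tanaka, Okafor.

Eriksen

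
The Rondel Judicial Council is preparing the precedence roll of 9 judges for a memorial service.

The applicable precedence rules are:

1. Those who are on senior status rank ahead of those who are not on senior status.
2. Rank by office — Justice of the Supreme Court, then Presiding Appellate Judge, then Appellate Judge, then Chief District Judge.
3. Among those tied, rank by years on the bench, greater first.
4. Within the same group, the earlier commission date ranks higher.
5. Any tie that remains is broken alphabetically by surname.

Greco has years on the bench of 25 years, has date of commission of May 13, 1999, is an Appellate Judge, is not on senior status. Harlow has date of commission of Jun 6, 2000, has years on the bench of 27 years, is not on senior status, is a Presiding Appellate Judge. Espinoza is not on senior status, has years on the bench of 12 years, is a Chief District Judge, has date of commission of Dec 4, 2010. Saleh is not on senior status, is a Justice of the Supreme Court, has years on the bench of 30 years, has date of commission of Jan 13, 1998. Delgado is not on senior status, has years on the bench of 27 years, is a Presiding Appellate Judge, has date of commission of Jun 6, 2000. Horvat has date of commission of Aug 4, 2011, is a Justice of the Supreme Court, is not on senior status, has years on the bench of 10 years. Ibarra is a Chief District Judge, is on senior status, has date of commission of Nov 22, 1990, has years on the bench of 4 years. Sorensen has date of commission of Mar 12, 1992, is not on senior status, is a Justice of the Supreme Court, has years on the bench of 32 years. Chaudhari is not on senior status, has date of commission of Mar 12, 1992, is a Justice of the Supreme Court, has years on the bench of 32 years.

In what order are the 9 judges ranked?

Ibarra, Chaudhari, Sorensen, Saleh, Horvat, Delgado, Harlow, Greco, Espinoza

By the first rule: Ibarra (on senior status); then Chaudhari, Sorensen, Saleh, Horvat, Delgado, Harlow, Greco and Espinoza (each not on senior status).
Among Chaudhari, Sorensen, Saleh, Horvat, Delgado, Harlow, Greco and Espinoza, by office: Chaudhari, Sorensen, Saleh and Horvat (Justice of the Supreme Court) before Delgado and Harlow (Presiding Appellate Judge) before Greco (Appellate Judge) before Espinoza (Chief District Judge).
Among Chaudhari, Sorensen, Saleh and Horvat, by years on the bench (higher first): Chaudhari and Sorensen (32 years) before Saleh (30 years) before Horvat (10 years).
Chaudhari and Sorensen both have date of commission Mar 12, 1992, so the next rule applies.
Among Chaudhari and Sorensen, alphabetically by surname: Chaudhari before Sorensen.
Delgado and Harlow both have years on the bench 27 years, so the next rule applies.
Delgado and Harlow both have date of commission Jun 6, 2000, so the next rule applies.
Among Delgado and Harlow, alphabetically by surname: Delgado before Harlow.
Full order: Ibarra, Chaudhari, Sorensen, Saleh, Horvat, Delgado, Harlow, Greco, Espinoza.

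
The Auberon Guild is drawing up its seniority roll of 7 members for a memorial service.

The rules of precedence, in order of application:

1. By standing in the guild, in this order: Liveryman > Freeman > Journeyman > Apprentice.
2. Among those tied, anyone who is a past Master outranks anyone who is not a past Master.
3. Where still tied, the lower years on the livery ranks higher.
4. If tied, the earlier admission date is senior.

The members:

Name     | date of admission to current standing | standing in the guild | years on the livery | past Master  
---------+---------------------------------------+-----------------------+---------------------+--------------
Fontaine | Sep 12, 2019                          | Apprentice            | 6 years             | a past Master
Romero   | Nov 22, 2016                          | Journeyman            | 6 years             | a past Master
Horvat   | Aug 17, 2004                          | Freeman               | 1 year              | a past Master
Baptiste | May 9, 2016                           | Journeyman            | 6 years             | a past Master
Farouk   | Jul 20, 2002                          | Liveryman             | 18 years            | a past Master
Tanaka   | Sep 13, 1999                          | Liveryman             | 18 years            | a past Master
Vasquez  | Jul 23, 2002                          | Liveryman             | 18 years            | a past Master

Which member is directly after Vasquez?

Horvat

By standing in the guild: Tanaka, Farouk and Vasquez (Liveryman); then Horvat (Freeman); then Baptiste and Romero (Journeyman); then Fontaine (Apprentice).
Tanaka, Farouk and Vasquez are each a past Master, so the next rule applies.
Tanaka, Farouk and Vasquez all have years on the livery 18 years, so the next rule applies.
Among Tanaka, Farouk and Vasquez, by date of admission to current standing (earlier first): Tanaka (Sep 13, 1999) before Farouk (Jul 20, 2002) before Vasquez (Jul 23, 2002).
Baptiste and Romero are each a past Master, so the next rule applies.
Baptiste and Romero both have years on the livery 6 years, so the next rule applies.
Among Baptiste and Romero, by date of admission to current standing (earlier first): Baptiste (May 9, 2016) before Romero (Nov 22, 2016).
Order: Tanaka, Farouk, Vasquez, Horvat, Baptiste, Romero, Fontaine.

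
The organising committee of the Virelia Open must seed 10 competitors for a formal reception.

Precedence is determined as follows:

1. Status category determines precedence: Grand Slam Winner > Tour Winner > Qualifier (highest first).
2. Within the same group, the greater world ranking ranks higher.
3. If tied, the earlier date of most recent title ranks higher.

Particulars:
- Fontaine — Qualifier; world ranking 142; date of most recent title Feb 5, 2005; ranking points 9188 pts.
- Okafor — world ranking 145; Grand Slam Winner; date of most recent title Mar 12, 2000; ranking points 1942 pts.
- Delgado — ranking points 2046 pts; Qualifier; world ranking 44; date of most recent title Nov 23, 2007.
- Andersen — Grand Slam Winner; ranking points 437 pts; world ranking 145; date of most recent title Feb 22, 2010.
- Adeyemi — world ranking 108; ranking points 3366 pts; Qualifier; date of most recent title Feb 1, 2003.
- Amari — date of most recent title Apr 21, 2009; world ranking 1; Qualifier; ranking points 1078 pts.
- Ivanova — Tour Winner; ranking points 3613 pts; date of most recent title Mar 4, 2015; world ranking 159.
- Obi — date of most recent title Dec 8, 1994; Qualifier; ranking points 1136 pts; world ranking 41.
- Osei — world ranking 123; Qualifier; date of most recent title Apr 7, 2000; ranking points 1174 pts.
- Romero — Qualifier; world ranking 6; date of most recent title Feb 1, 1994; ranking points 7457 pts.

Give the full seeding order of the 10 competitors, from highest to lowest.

Okafor, Andersen, Ivanova, Fontaine, Osei, Adeyemi, Delgado, Obi, Romero, Amari

By status category: Okafor and Andersen (Grand Slam Winner); then Ivanova (Tour Winner); then Fontaine, Osei, Adeyemi, Delgado, Obi, Romero and Amari (Qualifier).
Okafor and Andersen both have world ranking 145, so the next rule applies.
Among Okafor and Andersen, by date of most recent title (earlier first): Okafor (Mar 12, 2000) before Andersen (Feb 22, 2010).
Among Fontaine, Osei, Adeyemi, Delgado, Obi, Romero and Amari, by world ranking (higher first): Fontaine (142) before Osei (123) before Adeyemi (108) before Delgado (44) before Obi (41) before Romero (6) before Amari (1).
Full order: Okafor, Andersen, Ivanova, Fontaine, Osei, Adeyemi, Delgado, Obi, Romero, Amari.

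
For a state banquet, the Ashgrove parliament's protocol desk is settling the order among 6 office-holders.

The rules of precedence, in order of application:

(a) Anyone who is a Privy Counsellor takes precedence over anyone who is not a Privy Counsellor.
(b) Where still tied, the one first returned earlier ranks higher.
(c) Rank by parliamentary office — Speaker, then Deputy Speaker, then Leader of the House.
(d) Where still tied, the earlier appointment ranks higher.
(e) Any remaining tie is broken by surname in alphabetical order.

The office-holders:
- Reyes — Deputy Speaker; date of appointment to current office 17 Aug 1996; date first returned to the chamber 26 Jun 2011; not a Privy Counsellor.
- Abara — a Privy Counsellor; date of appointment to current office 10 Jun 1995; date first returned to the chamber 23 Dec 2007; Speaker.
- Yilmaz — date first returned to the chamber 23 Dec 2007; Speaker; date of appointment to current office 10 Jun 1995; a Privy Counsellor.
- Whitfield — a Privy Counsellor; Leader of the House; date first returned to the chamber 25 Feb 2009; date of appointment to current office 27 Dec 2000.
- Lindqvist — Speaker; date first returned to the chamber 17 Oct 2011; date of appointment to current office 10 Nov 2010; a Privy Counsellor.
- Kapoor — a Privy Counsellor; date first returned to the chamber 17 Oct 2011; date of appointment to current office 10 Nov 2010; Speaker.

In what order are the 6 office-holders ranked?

By the first rule: Abara, Yilmaz, Whitfield, Kapoor and Lindqvist (each a Privy Counsellor); then Reyes (not a Privy Counsellor).
Among Abara, Yilmaz, Whitfield, Kapoor and Lindqvist, by date first returned to the chamber (earlier first): Abara and Yilmaz (23 Dec 2007) before Whitfield (25 Feb 2009) before Kapoor and Lindqvist (17 Oct 2011).
Abara and Yilmaz are each Speaker, so the next rule applies.
Abara and Yilmaz both have date of appointment to current office 10 Jun 1995, so the next rule applies.
Among Abara and Yilmaz, alphabetically by surname: Abara before Yilmaz.
Kapoor and Lindqvist are each Speaker, so the next rule applies.
Kapoor and Lindqvist both have date of appointment to current office 10 Nov 2010, so the next rule applies.
Among Kapoor and Lindqvist, alphabetically by surname: Kapoor before Lindqvist.
Full order: Abara, Yilmaz, Whitfield, Kapoor, Lindqvist, Reyes.

Abara, Yilmaz, Whitfield, Kapoor, Lindqvist, Reyes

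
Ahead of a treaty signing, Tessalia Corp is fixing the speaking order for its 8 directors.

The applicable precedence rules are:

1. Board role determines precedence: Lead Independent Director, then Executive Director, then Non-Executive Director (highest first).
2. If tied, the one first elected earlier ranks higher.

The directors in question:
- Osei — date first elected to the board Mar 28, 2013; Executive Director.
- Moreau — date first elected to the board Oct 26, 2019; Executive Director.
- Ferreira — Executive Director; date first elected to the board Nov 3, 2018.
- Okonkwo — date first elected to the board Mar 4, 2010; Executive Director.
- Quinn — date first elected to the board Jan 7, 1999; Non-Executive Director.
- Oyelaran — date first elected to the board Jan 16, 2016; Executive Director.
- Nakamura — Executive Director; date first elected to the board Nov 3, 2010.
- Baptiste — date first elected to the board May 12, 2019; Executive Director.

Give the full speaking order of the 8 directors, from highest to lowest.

By board role: Okonkwo, Nakamura, Osei, Oyelaran, Ferreira, Baptiste and Moreau (Executive Director); then Quinn (Non-Executive Director).
Among Okonkwo, Nakamura, Osei, Oyelaran, Ferreira, Baptiste and Moreau, by date first elected to the board (earlier first): Okonkwo (Mar 4, 2010) before Nakamura (Nov 3, 2010) before Osei (Mar 28, 2013) before Oyelaran (Jan 16, 2016) before Ferreira (Nov 3, 2018) before Baptiste (May 12, 2019) before Moreau (Oct 26, 2019).
Full order: Okonkwo, Nakamura, Osei, Oyelaran, Ferreira, Baptiste, Moreau, Quinn.

Okonkwo, Nakamura, Osei, Oyelaran, Ferreira, Baptiste, Moreau, Quinn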